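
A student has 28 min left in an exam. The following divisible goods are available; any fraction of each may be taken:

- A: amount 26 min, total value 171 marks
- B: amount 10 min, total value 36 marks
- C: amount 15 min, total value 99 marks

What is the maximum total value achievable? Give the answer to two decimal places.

184.50

Take in order of value per unit:
- C (99/15 per unit): all 15 → value 99, running total 99.00
- A (171/26 per unit): 13 of 26 → value 13×171/26 = 85.5000, running total 184.50
Total 184.50.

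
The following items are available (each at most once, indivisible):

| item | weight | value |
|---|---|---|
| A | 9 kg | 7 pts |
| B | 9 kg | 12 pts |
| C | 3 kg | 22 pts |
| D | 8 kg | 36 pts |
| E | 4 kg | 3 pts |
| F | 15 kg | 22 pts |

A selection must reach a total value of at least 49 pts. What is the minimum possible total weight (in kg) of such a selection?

Subsets with value ≥ 49, sorted by total weight:
- C+D: weight 11, value 58
- C+D+E: weight 15, value 61
- B+C+D: weight 20, value 70
Minimum weight: 11 kg.

11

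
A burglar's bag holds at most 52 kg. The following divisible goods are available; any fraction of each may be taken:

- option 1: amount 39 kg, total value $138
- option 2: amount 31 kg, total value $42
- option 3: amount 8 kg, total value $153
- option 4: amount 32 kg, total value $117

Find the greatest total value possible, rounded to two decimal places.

Take in order of value per unit:
- option 3 (153/8 per unit): all 8 → value 153, running total 153.00
- option 4 (117/32 per unit): all 32 → value 117, running total 270.00
- option 1 (138/39 per unit): 12 of 39 → value 12×138/39 = 42.4615, running total 312.46
Total 312.46.

312.46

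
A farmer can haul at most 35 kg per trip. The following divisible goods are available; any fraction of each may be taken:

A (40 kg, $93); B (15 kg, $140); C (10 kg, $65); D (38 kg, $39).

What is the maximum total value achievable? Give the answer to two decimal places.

Take in order of value per unit:
- B (140/15 per unit): all 15 → value 140, running total 140.00
- C (65/10 per unit): all 10 → value 65, running total 205.00
- A (93/40 per unit): 10 of 40 → value 10×93/40 = 23.2500, running total 228.25
Total 228.25.

228.25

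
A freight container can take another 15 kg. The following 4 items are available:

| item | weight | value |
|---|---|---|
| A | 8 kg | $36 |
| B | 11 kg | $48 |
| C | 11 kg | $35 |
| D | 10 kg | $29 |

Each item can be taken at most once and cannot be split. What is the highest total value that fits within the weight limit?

Check high-value combinations within 15 kg:
- B: weight 11, value 48
- A: weight 8, value 36
- C: weight 11, value 35
Best: $48.

$48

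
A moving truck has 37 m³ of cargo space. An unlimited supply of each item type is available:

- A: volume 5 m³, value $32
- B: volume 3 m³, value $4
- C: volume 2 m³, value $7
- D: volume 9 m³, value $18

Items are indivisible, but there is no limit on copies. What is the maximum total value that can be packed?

$231

Best value-per-unit is A at 32/5; filling with it alone gives 7×32 = 224.
Optimal mix: 7×A + 1×C → volume 37, value 231.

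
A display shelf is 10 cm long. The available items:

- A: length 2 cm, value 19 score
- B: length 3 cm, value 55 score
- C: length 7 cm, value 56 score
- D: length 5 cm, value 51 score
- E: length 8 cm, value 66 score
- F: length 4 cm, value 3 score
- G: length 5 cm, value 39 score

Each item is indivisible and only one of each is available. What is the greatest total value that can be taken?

125 score

Check high-value combinations within 10 cm:
- A+B+D: length 2+3+5=10, value 19+55+51=125
- A+B+G: length 2+3+5=10, value 19+55+39=113
- B+C: length 3+7=10, value 55+56=111
- B+D: length 3+5=8, value 55+51=106
- B+G: length 3+5=8, value 55+39=94
Best: 125 score.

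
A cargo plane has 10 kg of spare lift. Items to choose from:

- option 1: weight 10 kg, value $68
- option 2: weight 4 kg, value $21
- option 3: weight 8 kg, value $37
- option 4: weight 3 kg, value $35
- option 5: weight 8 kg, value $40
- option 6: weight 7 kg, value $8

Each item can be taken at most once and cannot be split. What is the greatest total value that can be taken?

$68

Check high-value combinations within 10 kg:
- option 1: weight 10, value 68
- option 2+option 4: weight 4+3=7, value 21+35=56
- option 4+option 6: weight 3+7=10, value 35+8=43
- option 5: weight 8, value 40
- option 3: weight 8, value 37
Best: $68.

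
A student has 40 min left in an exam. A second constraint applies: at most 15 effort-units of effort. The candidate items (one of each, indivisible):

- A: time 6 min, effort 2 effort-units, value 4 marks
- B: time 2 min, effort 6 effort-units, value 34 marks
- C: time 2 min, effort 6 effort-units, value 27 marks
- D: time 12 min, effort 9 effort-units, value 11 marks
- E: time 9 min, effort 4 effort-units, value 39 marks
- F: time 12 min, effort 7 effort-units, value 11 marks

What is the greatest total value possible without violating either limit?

77 marks

Feasible sets respecting both limits:
- A+B+E: time 17, effort 12, value 77
- B+E: time 11, effort 10, value 73
- A+C+E: time 17, effort 12, value 70
Best: 77 marks.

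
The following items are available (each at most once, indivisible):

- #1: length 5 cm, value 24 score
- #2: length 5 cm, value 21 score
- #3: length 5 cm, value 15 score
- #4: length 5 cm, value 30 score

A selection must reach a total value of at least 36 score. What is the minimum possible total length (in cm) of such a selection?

Subsets with value ≥ 36, sorted by total length:
- #1+#4: length 10, value 54
- #2+#4: length 10, value 51
- #1+#2: length 10, value 45
- #3+#4: length 10, value 45
Minimum length: 10 cm.

10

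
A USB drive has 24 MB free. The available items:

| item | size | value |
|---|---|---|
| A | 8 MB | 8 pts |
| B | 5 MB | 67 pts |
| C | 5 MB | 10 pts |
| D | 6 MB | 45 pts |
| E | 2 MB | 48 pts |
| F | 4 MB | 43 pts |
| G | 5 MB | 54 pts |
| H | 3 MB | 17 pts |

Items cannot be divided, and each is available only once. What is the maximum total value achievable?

Check high-value combinations within 24 MB:
- B+D+E+F+G: size 5+6+2+4+5=22, value 67+45+48+43+54=257
- B+C+E+F+G+H: size 5+5+2+4+5+3=24, value 67+10+48+43+54+17=239
- B+D+E+G+H: size 5+6+2+5+3=21, value 67+45+48+54+17=231
- B+E+F+G+H: size 5+2+4+5+3=19, value 67+48+43+54+17=229
- B+D+F+G+H: size 5+6+4+5+3=23, value 67+45+43+54+17=226
Best: 257 pts.

257 pts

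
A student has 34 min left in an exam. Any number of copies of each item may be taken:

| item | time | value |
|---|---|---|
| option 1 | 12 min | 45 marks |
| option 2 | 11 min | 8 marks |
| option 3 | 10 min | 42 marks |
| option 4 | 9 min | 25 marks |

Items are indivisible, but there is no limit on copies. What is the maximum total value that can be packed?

Best value-per-unit is option 3 at 42/10; filling with it alone gives 3×42 = 126.
Optimal mix: 2×option 1 + 1×option 3 → time 34, value 132.

132 marks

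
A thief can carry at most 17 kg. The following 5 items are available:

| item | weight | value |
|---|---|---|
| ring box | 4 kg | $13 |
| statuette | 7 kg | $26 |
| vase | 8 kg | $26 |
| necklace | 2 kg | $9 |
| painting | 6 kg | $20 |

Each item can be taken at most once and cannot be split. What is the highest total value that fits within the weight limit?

Check high-value combinations within 17 kg:
- statuette+vase+necklace: weight 7+8+2=17, value 26+26+9=61
- ring box+statuette+painting: weight 4+7+6=17, value 13+26+20=59
- statuette+necklace+painting: weight 7+2+6=15, value 26+9+20=55
Best: $61.

$61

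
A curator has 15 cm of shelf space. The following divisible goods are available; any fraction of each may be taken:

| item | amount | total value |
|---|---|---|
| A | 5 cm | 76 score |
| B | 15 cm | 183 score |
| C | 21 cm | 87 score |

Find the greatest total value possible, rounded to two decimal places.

198.00

Take in order of value per unit:
- A (76/5 per unit): all 5 → value 76, running total 76.00
- B (183/15 per unit): 10 of 15 → value 10×183/15 = 122.0000, running total 198.00
Total 198.00.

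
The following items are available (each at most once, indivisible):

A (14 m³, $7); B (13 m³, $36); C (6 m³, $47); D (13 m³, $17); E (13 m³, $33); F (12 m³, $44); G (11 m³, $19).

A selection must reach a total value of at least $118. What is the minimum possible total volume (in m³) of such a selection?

31

Subsets with value ≥ 118, sorted by total volume:
- B+C+F: volume 31, value 127
- C+E+F: volume 31, value 124
- B+C+F+G: volume 42, value 146
- C+E+F+G: volume 42, value 143
Minimum volume: 31 m³.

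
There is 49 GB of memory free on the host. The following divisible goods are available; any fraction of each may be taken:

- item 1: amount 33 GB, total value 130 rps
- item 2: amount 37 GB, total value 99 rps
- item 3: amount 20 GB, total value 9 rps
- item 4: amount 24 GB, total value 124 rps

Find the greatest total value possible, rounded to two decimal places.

Take in order of value per unit:
- item 4 (124/24 per unit): all 24 → value 124, running total 124.00
- item 1 (130/33 per unit): 25 of 33 → value 25×130/33 = 98.4848, running total 222.48
Total 222.48.

222.48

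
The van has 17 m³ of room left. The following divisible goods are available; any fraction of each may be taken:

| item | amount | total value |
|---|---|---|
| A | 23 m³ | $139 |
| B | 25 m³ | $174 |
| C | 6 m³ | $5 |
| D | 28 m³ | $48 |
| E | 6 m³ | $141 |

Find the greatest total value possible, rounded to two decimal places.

Take in order of value per unit:
- E (141/6 per unit): all 6 → value 141, running total 141.00
- B (174/25 per unit): 11 of 25 → value 11×174/25 = 76.5600, running total 217.56
Total 217.56.

217.56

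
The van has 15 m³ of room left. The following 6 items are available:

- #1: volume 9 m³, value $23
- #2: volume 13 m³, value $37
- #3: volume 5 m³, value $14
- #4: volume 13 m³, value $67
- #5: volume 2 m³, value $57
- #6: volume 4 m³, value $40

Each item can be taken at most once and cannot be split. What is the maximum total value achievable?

This is a 0/1 knapsack; check combinations near the capacity.
- #4+#5: volume 13+2=15, value 67+57=124
- #1+#5+#6: volume 9+2+4=15, value 23+57+40=120
- #3+#5+#6: volume 5+2+4=11, value 14+57+40=111
- #5+#6: volume 2+4=6, value 57+40=97
- #2+#5: volume 13+2=15, value 37+57=94
Best: $124.

$124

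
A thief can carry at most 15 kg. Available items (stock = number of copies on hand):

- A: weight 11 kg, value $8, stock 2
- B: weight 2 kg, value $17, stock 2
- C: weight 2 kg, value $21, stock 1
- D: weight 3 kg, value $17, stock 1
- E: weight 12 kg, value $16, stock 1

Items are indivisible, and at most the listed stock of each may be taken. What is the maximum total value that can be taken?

$72

Best selections within weight 15 and stock limits:
- 2×B + 1×C + 1×D: weight 9, value 72
- 2×B + 1×C: weight 6, value 55
Best: $72.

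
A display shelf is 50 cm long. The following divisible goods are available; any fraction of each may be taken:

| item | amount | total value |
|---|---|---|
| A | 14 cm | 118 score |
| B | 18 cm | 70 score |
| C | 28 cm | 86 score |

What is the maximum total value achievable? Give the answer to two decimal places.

Take in order of value per unit:
- A (118/14 per unit): all 14 → value 118, running total 118.00
- B (70/18 per unit): all 18 → value 70, running total 188.00
- C (86/28 per unit): 18 of 28 → value 18×86/28 = 55.2857, running total 243.29
Total 243.29.

243.29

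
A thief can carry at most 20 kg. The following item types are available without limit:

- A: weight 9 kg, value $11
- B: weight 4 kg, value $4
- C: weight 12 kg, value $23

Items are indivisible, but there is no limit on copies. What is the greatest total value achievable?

$31

Best value-per-unit is C at 23/12; filling with it alone gives 1×23 = 23.
Optimal mix: 2×B + 1×C → weight 20, value 31.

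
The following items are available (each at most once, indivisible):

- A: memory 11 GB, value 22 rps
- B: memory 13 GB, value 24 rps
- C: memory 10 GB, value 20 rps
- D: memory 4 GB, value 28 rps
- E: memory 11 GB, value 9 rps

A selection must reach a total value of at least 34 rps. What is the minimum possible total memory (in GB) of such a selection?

14

Subsets with value ≥ 34, sorted by total memory:
- C+D: memory 14, value 48
- A+D: memory 15, value 50
- D+E: memory 15, value 37
Minimum memory: 14 GB.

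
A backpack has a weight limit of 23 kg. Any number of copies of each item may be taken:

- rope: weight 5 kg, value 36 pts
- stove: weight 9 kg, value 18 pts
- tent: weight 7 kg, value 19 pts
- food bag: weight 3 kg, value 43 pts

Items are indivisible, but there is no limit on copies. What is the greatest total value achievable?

301 pts

Best value-per-unit is food bag at 43/3, and filling with it alone uses weight 7×3=21. No mix of the others beats 7×43 = 301.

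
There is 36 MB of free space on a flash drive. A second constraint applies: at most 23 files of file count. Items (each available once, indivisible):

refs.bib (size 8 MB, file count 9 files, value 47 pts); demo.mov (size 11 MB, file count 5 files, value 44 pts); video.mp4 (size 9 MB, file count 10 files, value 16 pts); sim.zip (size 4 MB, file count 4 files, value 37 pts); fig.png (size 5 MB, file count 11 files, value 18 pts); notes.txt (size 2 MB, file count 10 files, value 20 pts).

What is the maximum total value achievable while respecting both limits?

128 pts

Feasible sets respecting both limits:
- refs.bib+demo.mov+sim.zip: size 23, file count 18, value 128
- refs.bib+sim.zip+notes.txt: size 14, file count 23, value 104
- demo.mov+sim.zip+notes.txt: size 17, file count 19, value 101
- refs.bib+video.mp4+sim.zip: size 21, file count 23, value 100
Best: 128 pts.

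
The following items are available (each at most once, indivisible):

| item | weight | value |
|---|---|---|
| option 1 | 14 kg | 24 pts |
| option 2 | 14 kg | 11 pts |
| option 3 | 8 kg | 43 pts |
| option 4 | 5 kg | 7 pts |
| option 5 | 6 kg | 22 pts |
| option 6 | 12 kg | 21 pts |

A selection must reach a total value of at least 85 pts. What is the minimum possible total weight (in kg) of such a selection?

Subsets with value ≥ 85, sorted by total weight:
- option 3+option 5+option 6: weight 26, value 86
- option 1+option 3+option 5: weight 28, value 89
- option 3+option 4+option 5+option 6: weight 31, value 93
Minimum weight: 26 kg.

26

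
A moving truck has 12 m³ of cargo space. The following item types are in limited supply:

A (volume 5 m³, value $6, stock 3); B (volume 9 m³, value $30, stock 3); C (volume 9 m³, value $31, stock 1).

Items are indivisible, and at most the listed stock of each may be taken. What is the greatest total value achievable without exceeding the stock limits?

Top feasible selections:
- 1×C: volume 9, value 31
- 1×B: volume 9, value 30
- 2×A: volume 10, value 12
Best: $31.

$31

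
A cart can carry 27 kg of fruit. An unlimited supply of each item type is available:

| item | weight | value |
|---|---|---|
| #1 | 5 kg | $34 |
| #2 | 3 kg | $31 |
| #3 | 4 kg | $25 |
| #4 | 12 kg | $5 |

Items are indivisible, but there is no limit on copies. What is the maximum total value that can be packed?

Best value-per-unit is #2 at 31/3, and filling with it alone uses weight 9×3=27. No mix of the others beats 9×31 = 279.

$279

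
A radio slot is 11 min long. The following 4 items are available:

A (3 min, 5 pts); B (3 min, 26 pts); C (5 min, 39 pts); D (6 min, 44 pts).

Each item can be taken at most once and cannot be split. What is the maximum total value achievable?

This is a 0/1 knapsack; check combinations near the capacity.
- C+D: duration 5+6=11, value 39+44=83
- B+D: duration 3+6=9, value 26+44=70
- A+B+C: duration 3+3+5=11, value 5+26+39=70
- B+C: duration 3+5=8, value 26+39=65
- A+D: duration 3+6=9, value 5+44=49
Best: 83 pts.

83 pts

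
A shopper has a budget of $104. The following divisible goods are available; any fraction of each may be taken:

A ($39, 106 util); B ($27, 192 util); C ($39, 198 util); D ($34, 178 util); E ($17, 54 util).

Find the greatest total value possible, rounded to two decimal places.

580.71

Take in order of value per unit:
- B (192/27 per unit): all 27 → value 192, running total 192.00
- D (178/34 per unit): all 34 → value 178, running total 370.00
- C (198/39 per unit): all 39 → value 198, running total 568.00
- E (54/17 per unit): 4 of 17 → value 4×54/17 = 12.7059, running total 580.71
Total 580.71.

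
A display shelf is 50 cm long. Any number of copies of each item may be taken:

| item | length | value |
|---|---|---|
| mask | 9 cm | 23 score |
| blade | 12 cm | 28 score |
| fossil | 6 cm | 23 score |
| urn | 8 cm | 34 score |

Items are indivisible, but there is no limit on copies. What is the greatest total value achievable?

205 score

Best value-per-unit is urn at 34/8; filling with it alone gives 6×34 = 204.
Optimal mix: 3×fossil + 4×urn → length 50, value 205.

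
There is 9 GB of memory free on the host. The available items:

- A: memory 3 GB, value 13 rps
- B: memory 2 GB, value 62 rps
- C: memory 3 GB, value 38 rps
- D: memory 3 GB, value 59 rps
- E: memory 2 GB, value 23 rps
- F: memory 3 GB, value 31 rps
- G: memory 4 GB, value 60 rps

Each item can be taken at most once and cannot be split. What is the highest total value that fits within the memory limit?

Check high-value combinations within 9 GB:
- B+D+G: memory 2+3+4=9, value 62+59+60=181
- B+C+G: memory 2+3+4=9, value 62+38+60=160
- B+C+D: memory 2+3+3=8, value 62+38+59=159
Best: 181 rps.

181 rps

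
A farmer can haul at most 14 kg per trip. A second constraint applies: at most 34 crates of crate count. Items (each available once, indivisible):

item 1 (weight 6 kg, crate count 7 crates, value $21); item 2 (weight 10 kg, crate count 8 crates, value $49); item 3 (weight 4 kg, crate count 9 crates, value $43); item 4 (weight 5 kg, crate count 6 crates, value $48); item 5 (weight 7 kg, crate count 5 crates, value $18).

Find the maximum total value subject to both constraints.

Feasible sets respecting both limits:
- item 2+item 3: weight 14, crate count 17, value 92
- item 3+item 4: weight 9, crate count 15, value 91
- item 1+item 4: weight 11, crate count 13, value 69
Best: $92.

$92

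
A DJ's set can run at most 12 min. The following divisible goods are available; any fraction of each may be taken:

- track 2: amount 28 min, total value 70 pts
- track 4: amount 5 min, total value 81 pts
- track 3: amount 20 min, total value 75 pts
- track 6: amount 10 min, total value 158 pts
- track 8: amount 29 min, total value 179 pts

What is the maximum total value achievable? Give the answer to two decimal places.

191.60

Take in order of value per unit:
- track 4 (81/5 per unit): all 5 → value 81, running total 81.00
- track 6 (158/10 per unit): 7 of 10 → value 7×158/10 = 110.6000, running total 191.60
Total 191.60.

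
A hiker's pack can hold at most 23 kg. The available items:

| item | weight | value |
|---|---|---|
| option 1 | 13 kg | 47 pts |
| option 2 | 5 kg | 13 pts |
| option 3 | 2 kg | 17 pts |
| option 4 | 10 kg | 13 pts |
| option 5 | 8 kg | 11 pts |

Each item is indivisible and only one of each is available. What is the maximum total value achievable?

Check high-value combinations within 23 kg:
- option 1+option 2+option 3: weight 13+5+2=20, value 47+13+17=77
- option 1+option 3+option 5: weight 13+2+8=23, value 47+17+11=75
- option 1+option 3: weight 13+2=15, value 47+17=64
- option 1+option 2: weight 13+5=18, value 47+13=60
- option 1+option 4: weight 13+10=23, value 47+13=60
Best: 77 pts.

77 pts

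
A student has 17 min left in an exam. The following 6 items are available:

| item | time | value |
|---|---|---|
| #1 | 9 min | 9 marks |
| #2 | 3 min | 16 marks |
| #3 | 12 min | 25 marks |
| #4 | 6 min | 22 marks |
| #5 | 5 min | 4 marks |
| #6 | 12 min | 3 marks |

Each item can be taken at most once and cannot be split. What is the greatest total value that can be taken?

Check high-value combinations within 17 min:
- #2+#4+#5: time 3+6+5=14, value 16+22+4=42
- #2+#3: time 3+12=15, value 16+25=41
- #2+#4: time 3+6=9, value 16+22=38
- #1+#4: time 9+6=15, value 9+22=31
- #1+#2+#5: time 9+3+5=17, value 9+16+4=29
Best: 42 marks.

42 marks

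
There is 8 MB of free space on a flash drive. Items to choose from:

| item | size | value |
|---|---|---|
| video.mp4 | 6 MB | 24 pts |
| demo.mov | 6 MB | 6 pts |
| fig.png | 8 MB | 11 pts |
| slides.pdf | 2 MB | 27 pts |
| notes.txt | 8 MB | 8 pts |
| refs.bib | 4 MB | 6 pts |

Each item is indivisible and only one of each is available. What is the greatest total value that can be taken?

Check high-value combinations within 8 MB:
- video.mp4+slides.pdf: size 6+2=8, value 24+27=51
- slides.pdf+refs.bib: size 2+4=6, value 27+6=33
- demo.mov+slides.pdf: size 6+2=8, value 6+27=33
- slides.pdf: size 2, value 27
- video.mp4: size 6, value 24
Best: 51 pts.

51 pts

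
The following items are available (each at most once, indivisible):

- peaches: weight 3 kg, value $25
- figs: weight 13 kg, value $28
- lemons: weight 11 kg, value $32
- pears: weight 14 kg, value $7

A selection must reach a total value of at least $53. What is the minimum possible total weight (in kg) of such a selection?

Subsets with value ≥ 53, sorted by total weight:
- peaches+lemons: weight 14, value 57
- peaches+figs: weight 16, value 53
Minimum weight: 14 kg.

14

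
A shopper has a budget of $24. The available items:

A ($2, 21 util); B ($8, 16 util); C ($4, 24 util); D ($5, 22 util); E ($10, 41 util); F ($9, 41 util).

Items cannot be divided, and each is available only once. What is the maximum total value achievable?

108 util

Check high-value combinations within $24:
- A+C+D+F: cost 2+4+5+9=20, value 21+24+22+41=108
- A+C+D+E: cost 2+4+5+10=21, value 21+24+22+41=108
- C+E+F: cost 4+10+9=23, value 24+41+41=106
- D+E+F: cost 5+10+9=24, value 22+41+41=104
- A+E+F: cost 2+10+9=21, value 21+41+41=103
Best: 108 util.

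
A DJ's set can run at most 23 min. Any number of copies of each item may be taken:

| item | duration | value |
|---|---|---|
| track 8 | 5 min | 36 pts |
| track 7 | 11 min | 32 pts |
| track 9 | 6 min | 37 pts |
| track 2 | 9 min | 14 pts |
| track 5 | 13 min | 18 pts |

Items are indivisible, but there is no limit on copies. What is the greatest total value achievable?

Best value-per-unit is track 8 at 36/5; filling with it alone gives 4×36 = 144.
Optimal mix: 1×track 8 + 3×track 9 → duration 23, value 147.

147 pts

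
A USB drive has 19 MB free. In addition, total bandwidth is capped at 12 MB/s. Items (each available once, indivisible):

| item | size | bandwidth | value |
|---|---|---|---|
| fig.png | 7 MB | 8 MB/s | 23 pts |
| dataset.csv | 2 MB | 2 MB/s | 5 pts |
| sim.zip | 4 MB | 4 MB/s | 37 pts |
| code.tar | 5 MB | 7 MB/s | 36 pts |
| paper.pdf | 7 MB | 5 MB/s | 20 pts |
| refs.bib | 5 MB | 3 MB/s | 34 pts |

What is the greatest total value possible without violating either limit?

91 pts

Feasible sets respecting both limits:
- sim.zip+paper.pdf+refs.bib: size 16, bandwidth 12, value 91
- dataset.csv+sim.zip+refs.bib: size 11, bandwidth 9, value 76
- dataset.csv+code.tar+refs.bib: size 12, bandwidth 12, value 75
Best: 91 pts.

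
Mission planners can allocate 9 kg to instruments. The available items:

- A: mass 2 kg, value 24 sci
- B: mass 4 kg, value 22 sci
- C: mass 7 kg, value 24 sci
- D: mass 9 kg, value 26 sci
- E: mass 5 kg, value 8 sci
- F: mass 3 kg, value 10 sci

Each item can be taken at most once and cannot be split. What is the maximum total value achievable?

Check high-value combinations within 9 kg:
- A+B+F: mass 2+4+3=9, value 24+22+10=56
- A+C: mass 2+7=9, value 24+24=48
- A+B: mass 2+4=6, value 24+22=46
- A+F: mass 2+3=5, value 24+10=34
- A+E: mass 2+5=7, value 24+8=32
Best: 56 sci.

56 sci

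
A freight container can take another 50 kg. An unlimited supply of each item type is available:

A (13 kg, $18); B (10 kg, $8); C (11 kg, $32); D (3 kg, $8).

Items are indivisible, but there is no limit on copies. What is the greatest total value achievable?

Best value-per-unit is C at 32/11; filling with it alone gives 4×32 = 128.
Optimal mix: 4×C + 2×D → weight 50, value 144.

$144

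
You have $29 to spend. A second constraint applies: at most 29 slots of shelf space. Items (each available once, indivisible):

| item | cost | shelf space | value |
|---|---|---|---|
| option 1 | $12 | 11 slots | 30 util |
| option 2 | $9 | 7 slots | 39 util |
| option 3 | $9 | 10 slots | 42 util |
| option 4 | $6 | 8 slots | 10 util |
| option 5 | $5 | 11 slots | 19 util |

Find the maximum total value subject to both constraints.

100 util

Feasible sets respecting both limits:
- option 2+option 3+option 5: cost 23, shelf space 28, value 100
- option 2+option 3+option 4: cost 24, shelf space 25, value 91
- option 1+option 2+option 5: cost 26, shelf space 29, value 88
Best: 100 util.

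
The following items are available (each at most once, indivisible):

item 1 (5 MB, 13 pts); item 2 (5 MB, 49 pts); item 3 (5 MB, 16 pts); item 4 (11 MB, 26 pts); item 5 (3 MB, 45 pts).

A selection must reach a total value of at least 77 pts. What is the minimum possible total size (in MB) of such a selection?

8

Subsets with value ≥ 77, sorted by total size:
- item 2+item 5: size 8, value 94
- item 2+item 3+item 5: size 13, value 110
Minimum size: 8 MB.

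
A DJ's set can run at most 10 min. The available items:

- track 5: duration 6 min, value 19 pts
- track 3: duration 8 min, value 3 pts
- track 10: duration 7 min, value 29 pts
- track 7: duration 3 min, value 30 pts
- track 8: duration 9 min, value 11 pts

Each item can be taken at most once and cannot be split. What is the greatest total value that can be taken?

59 pts

This is a 0/1 knapsack; check combinations near the capacity.
- track 10+track 7: duration 7+3=10, value 29+30=59
- track 5+track 7: duration 6+3=9, value 19+30=49
- track 7: duration 3, value 30
- track 10: duration 7, value 29
- track 5: duration 6, value 19
Best: 59 pts.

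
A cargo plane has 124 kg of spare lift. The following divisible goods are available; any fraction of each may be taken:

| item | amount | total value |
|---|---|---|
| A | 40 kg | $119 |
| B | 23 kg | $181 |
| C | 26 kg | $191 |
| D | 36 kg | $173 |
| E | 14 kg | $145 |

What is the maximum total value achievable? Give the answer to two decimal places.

764.38

Take in order of value per unit:
- E (145/14 per unit): all 14 → value 145, running total 145.00
- B (181/23 per unit): all 23 → value 181, running total 326.00
- C (191/26 per unit): all 26 → value 191, running total 517.00
- D (173/36 per unit): all 36 → value 173, running total 690.00
- A (119/40 per unit): 25 of 40 → value 25×119/40 = 74.3750, running total 764.38
Total 764.38.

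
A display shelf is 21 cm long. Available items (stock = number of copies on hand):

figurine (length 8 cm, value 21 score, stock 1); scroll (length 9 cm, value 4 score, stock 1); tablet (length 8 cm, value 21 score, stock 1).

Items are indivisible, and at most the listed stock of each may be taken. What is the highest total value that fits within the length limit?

42 score

Top feasible selections:
- 1×figurine + 1×tablet: length 16, value 42
- 1×scroll + 1×tablet: length 17, value 25
- 1×figurine + 1×scroll: length 17, value 25
- 1×tablet: length 8, value 21
Best: 42 score.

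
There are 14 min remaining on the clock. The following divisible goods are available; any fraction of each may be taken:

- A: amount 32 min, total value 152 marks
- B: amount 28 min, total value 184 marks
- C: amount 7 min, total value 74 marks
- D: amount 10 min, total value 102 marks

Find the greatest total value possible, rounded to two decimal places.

Take in order of value per unit:
- C (74/7 per unit): all 7 → value 74, running total 74.00
- D (102/10 per unit): 7 of 10 → value 7×102/10 = 71.4000, running total 145.40
Total 145.40.

145.40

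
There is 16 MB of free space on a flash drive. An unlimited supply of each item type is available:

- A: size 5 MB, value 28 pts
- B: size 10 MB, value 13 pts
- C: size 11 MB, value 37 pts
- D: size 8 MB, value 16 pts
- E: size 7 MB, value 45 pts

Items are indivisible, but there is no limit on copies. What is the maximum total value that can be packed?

90 pts

Best value-per-unit is E at 45/7, and filling with it alone uses size 2×7=14. No mix of the others beats 2×45 = 90.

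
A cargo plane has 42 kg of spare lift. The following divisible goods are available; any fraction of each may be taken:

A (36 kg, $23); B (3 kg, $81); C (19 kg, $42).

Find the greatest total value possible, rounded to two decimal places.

Take in order of value per unit:
- B (81/3 per unit): all 3 → value 81, running total 81.00
- C (42/19 per unit): all 19 → value 42, running total 123.00
- A (23/36 per unit): 20 of 36 → value 20×23/36 = 12.7778, running total 135.78
Total 135.78.

135.78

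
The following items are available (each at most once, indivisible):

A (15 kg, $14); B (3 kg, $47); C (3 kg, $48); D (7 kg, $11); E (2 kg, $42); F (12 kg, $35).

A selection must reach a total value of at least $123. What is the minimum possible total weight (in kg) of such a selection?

Subsets with value ≥ 123, sorted by total weight:
- B+C+E: weight 8, value 137
- B+C+D+E: weight 15, value 148
- C+E+F: weight 17, value 125
Minimum weight: 8 kg.

8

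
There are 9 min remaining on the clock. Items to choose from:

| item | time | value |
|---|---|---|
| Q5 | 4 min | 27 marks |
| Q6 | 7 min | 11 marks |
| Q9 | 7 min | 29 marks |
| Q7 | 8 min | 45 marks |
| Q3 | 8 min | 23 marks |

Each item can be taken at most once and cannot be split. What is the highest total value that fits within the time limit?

45 marks

Check high-value combinations within 9 min:
- Q7: time 8, value 45
- Q9: time 7, value 29
- Q5: time 4, value 27
Best: 45 marks.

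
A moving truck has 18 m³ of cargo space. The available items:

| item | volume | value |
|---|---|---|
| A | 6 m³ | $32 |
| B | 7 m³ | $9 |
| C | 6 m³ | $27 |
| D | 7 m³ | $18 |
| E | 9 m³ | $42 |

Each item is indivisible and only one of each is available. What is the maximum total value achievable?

$74

Check high-value combinations within 18 m³:
- A+E: volume 6+9=15, value 32+42=74
- C+E: volume 6+9=15, value 27+42=69
- D+E: volume 7+9=16, value 18+42=60
- A+C: volume 6+6=12, value 32+27=59
- B+E: volume 7+9=16, value 9+42=51
Best: $74.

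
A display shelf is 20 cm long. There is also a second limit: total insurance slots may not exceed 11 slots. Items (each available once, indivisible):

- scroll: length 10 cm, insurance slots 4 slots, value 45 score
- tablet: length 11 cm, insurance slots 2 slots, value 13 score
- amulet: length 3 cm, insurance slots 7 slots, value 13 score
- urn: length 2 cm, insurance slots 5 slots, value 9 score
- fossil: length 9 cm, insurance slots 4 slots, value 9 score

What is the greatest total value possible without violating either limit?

Feasible sets respecting both limits:
- scroll+amulet: length 13, insurance slots 11, value 58
- scroll+urn: length 12, insurance slots 9, value 54
- scroll+fossil: length 19, insurance slots 8, value 54
- scroll: length 10, insurance slots 4, value 45
Best: 58 score.

58 score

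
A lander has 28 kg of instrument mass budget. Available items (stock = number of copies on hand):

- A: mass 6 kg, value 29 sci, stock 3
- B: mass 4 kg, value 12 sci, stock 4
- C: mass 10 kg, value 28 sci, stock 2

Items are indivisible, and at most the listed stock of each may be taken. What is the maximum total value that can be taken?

115 sci

Best selections within mass 28 and stock limits:
- 3×A + 1×C: mass 28, value 115
- 3×A + 2×B: mass 26, value 111
- 2×A + 4×B: mass 28, value 106
- 3×A + 1×B: mass 22, value 99
Best: 115 sci.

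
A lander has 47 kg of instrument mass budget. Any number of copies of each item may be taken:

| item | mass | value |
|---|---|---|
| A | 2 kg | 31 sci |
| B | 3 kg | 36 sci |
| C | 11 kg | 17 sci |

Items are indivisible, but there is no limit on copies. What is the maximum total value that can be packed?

718 sci

Best value-per-unit is A at 31/2; filling with it alone gives 23×31 = 713.
Optimal mix: 22×A + 1×B → mass 47, value 718.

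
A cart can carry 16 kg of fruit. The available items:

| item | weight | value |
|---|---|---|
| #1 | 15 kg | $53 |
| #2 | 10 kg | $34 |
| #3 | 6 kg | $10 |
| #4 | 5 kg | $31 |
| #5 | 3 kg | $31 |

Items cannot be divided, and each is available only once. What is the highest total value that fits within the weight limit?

Check high-value combinations within 16 kg:
- #3+#4+#5: weight 6+5+3=14, value 10+31+31=72
- #2+#5: weight 10+3=13, value 34+31=65
- #2+#4: weight 10+5=15, value 34+31=65
Best: $72.

$72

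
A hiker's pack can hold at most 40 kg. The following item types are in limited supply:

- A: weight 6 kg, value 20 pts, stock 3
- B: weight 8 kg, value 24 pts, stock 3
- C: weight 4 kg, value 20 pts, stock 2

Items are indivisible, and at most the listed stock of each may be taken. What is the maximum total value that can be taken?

Top feasible selections:
- 1×A + 3×B + 2×C: weight 38, value 132
- 2×A + 3×B + 1×C: weight 40, value 132
Best: 132 pts.

132 pts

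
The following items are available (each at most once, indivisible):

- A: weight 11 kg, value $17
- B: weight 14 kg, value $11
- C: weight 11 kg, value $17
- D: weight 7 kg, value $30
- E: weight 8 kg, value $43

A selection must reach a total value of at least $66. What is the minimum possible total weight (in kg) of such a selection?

Subsets with value ≥ 66, sorted by total weight:
- D+E: weight 15, value 73
- A+D+E: weight 26, value 90
Minimum weight: 15 kg.

15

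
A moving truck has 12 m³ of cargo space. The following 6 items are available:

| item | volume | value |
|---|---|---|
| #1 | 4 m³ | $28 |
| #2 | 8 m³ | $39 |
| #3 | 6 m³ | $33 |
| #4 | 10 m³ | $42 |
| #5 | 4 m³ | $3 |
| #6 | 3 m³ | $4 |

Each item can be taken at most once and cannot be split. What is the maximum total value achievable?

Check high-value combinations within 12 m³:
- #1+#2: volume 4+8=12, value 28+39=67
- #1+#3: volume 4+6=10, value 28+33=61
- #2+#6: volume 8+3=11, value 39+4=43
- #4: volume 10, value 42
Best: $67.

$67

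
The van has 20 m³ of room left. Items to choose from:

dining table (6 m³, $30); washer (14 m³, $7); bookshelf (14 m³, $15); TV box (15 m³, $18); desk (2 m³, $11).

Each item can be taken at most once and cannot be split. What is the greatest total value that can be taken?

$45

This is a 0/1 knapsack; check combinations near the capacity.
- dining table+bookshelf: volume 6+14=20, value 30+15=45
- dining table+desk: volume 6+2=8, value 30+11=41
- dining table+washer: volume 6+14=20, value 30+7=37
Best: $45.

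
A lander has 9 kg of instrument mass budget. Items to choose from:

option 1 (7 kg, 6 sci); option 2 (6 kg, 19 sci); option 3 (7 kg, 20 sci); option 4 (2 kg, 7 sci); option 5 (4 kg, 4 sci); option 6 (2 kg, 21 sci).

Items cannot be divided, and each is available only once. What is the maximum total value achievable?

41 sci

Check high-value combinations within 9 kg:
- option 3+option 6: mass 7+2=9, value 20+21=41
- option 2+option 6: mass 6+2=8, value 19+21=40
- option 4+option 5+option 6: mass 2+4+2=8, value 7+4+21=32
Best: 41 sci.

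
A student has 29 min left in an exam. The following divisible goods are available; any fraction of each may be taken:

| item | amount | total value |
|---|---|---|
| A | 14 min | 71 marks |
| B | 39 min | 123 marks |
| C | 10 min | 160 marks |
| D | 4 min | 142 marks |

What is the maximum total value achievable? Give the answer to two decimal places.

Take in order of value per unit:
- D (142/4 per unit): all 4 → value 142, running total 142.00
- C (160/10 per unit): all 10 → value 160, running total 302.00
- A (71/14 per unit): all 14 → value 71, running total 373.00
- B (123/39 per unit): 1 of 39 → value 1×123/39 = 3.1538, running total 376.15
Total 376.15.

376.15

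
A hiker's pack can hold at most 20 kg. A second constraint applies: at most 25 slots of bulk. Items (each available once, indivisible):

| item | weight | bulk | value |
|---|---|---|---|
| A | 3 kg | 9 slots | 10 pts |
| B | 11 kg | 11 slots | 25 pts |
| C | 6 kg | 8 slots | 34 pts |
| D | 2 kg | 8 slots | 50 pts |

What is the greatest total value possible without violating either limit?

94 pts

Feasible sets respecting both limits:
- A+C+D: weight 11, bulk 25, value 94
- C+D: weight 8, bulk 16, value 84
- B+D: weight 13, bulk 19, value 75
- A+D: weight 5, bulk 17, value 60
Best: 94 pts.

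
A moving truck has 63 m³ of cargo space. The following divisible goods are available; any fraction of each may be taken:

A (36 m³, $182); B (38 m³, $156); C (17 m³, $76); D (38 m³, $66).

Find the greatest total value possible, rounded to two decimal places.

Take in order of value per unit:
- A (182/36 per unit): all 36 → value 182, running total 182.00
- C (76/17 per unit): all 17 → value 76, running total 258.00
- B (156/38 per unit): 10 of 38 → value 10×156/38 = 41.0526, running total 299.05
Total 299.05.

299.05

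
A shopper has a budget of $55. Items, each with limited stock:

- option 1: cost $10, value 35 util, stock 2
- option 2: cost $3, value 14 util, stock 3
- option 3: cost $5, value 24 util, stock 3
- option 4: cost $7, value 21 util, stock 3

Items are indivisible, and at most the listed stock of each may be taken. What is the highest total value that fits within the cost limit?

Top feasible selections:
- 1×option 1 + 3×option 2 + 3×option 3 + 3×option 4: cost 55, value 212
- 2×option 1 + 2×option 2 + 3×option 3 + 2×option 4: cost 55, value 212
- 2×option 1 + 3×option 2 + 3×option 3 + 1×option 4: cost 51, value 205
Best: 212 util.

212 util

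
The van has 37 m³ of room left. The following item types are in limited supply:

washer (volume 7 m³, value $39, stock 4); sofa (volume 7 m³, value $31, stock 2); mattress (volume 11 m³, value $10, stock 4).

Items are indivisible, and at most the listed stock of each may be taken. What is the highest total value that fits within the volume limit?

Best selections within volume 37 and stock limits:
- 4×washer + 1×sofa: volume 35, value 187
- 3×washer + 2×sofa: volume 35, value 179
- 4×washer: volume 28, value 156
- 3×washer + 1×sofa: volume 28, value 148
Best: $187.

$187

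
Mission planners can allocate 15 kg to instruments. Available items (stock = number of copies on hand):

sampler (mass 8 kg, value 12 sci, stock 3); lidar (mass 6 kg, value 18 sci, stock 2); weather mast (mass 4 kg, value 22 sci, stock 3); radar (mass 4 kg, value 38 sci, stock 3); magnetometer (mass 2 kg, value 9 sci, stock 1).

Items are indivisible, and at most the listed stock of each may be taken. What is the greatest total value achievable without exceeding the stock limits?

123 sci

Top feasible selections:
- 3×radar + 1×magnetometer: mass 14, value 123
- 3×radar: mass 12, value 114
- 1×weather mast + 2×radar + 1×magnetometer: mass 14, value 107
- 1×weather mast + 2×radar: mass 12, value 98
Best: 123 sci.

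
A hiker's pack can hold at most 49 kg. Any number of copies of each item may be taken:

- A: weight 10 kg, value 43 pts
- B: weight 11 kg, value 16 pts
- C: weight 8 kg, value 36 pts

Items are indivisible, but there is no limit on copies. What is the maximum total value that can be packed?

Best value-per-unit is C at 36/8, and filling with it alone uses weight 6×8=48. No mix of the others beats 6×36 = 216.

216 pts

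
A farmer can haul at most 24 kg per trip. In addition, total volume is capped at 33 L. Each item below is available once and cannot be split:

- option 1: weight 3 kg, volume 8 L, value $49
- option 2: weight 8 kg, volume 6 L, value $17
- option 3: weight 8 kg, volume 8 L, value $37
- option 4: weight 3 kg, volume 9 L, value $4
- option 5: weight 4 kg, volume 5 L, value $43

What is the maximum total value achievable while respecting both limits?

Feasible sets respecting both limits:
- option 1+option 2+option 3+option 5: weight 23, volume 27, value 146
- option 1+option 3+option 4+option 5: weight 18, volume 30, value 133
- option 1+option 3+option 5: weight 15, volume 21, value 129
Best: $146.

$146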